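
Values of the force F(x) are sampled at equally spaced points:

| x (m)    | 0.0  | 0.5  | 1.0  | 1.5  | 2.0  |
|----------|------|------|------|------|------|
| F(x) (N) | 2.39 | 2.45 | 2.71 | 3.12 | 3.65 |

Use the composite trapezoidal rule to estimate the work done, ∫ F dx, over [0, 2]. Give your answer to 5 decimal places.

5.65000

h = 0.5, n = 4.
(h/2)·[y₀ + 2y₁ + 2y₂ + 2y₃ + y₄] = 0.25·(22.60) = 5.65000.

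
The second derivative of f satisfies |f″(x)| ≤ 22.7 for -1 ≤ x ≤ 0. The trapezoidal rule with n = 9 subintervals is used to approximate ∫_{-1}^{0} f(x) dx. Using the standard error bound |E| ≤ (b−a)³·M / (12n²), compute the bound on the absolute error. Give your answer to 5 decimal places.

0.02335

|E| ≤ (1)³·22.7 / (12·9²) = 22.7/972 = 0.02335.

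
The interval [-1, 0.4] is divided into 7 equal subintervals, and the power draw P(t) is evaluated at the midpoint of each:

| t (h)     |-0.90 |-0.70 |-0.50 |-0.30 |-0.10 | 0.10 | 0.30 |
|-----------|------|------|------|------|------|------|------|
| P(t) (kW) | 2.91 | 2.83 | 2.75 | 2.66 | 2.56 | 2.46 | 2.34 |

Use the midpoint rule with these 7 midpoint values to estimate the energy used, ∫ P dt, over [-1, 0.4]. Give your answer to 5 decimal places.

h = 0.2, n = 7.
h·[y(m₁) + y(m₂) + y(m₃) + y(m₄) + y(m₅) + y(m₆) + y(m₇)] = 0.2·(18.51) = 3.70200.

3.70200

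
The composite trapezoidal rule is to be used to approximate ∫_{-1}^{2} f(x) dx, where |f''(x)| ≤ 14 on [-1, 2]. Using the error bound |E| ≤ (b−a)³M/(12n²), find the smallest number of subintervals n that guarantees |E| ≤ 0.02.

40

Need 378/(12n²) ≤ 0.02.
n² ≥ 378/(12·0.02) = 1575 ⇒ n ≥ 39.6863, so the smallest n is 40.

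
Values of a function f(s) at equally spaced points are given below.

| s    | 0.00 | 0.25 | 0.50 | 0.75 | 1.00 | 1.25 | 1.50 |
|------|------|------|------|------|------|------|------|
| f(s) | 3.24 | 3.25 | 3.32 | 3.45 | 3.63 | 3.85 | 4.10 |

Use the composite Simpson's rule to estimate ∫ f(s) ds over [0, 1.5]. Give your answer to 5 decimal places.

5.28667

h = 0.25, n = 6.
(h/3)·[y₀ + 4y₁ + 2y₂ + 4y₃ + 2y₄ + 4y₅ + y₆] = 0.083333·(63.44) = 5.28667.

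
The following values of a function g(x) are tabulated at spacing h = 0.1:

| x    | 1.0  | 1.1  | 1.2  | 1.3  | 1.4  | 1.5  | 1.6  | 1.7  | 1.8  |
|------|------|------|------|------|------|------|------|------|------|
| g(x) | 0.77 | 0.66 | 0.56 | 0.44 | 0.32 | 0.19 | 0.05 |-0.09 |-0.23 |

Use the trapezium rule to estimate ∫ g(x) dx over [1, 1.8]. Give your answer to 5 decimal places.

0.24000

h = 0.1, n = 8.
(h/2)·[y₀ + 2y₁ + 2y₂ + 2y₃ + 2y₄ + 2y₅ + 2y₆ + 2y₇ + y₈] = 0.05·(4.80) = 0.24000.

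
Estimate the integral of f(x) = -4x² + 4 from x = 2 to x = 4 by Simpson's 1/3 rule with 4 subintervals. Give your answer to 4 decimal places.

h = (4 − 2)/4 = 0.5.
Nodes x₀,…,x₄ = 2, 2.5, 3, 3.5, 4.
f(x) = -4x² + 4: f₀=-12, f₁=-21, f₂=-32, f₃=-45, f₄=-60.
(h/3)·[f₀ + 4f₁ + 2f₂ + 4f₃ + f₄] = 0.166667·(-400) = -66.6667.

-66.6667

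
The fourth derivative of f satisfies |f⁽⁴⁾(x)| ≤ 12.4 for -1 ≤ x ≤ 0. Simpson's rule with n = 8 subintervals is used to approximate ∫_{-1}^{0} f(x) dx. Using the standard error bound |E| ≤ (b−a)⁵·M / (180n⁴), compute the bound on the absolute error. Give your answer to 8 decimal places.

0.00001682

|E| ≤ (1)⁵·12.4 / (180·8⁴) = 12.4/737280 = 0.00001682.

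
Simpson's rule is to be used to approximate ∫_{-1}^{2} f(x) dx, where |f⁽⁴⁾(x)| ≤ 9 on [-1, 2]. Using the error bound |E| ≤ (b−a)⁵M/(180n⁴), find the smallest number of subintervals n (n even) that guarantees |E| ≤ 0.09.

Need 2187/(180n⁴) ≤ 0.09.
n⁴ ≥ 2187/(180·0.09) = 135 ⇒ n ≥ 3.4087, so the smallest even n is 4. (n must be even for Simpson's rule.)

4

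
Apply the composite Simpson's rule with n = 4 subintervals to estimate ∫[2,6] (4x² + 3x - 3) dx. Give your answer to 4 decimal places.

h = (6 − 2)/4 = 1.
Nodes x₀,…,x₄ = 2, 3, 4, 5, 6.
f(x) = 4x² + 3x - 3: f₀=19, f₁=42, f₂=73, f₃=112, f₄=159.
(h/3)·[f₀ + 4f₁ + 2f₂ + 4f₃ + f₄] = 0.333333·(940) = 313.3333.

313.3333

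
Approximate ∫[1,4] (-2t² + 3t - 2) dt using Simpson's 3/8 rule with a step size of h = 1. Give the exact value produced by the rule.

-25.5

h = (4 − 1)/3 = 1.
Nodes t₀,…,t₃ = 1, 2, 3, 4.
f(t) = -2t² + 3t - 2: f₀=-1, f₁=-4, f₂=-11, f₃=-22.
(3h/8)·[f₀ + 3f₁ + 3f₂ + f₃] = 0.375·(-68) = -25.5.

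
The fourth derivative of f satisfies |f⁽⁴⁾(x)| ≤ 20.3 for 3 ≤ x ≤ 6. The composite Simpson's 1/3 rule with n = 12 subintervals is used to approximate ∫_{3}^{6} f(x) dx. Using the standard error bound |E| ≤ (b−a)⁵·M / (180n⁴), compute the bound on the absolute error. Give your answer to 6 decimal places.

0.001322

|E| ≤ (3)⁵·20.3 / (180·12⁴) = 4932.9/3732480 = 0.001322.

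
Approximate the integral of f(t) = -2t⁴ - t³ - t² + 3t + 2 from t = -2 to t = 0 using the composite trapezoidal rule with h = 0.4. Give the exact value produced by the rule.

h = (0 − (-2))/5 = 0.4.
Nodes t₀,…,t₅ = -2, -1.6, -1.2, -0.8, -0.4, 0.
f(t) = -2t⁴ - t³ - t² + 3t + 2: f₀=-32, f₁=-14.3712, f₂=-5.4592, f₃=-1.3472, f₄=0.6528, f₅=2.
(h/2)·[f₀ + 2f₁ + 2f₂ + 2f₃ + 2f₄ + f₅] = 0.2·(-71.0496) = -14.20992.

-14.20992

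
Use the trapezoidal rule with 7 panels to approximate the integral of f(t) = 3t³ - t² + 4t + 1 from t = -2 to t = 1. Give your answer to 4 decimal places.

h = (1 − (-2))/7 = 0.428571.
Nodes t₀,…,t₇ = -2, -1.571429, -1.142857, -0.714286, -0.285714, 0.142857, 0.571429, 1.
f(t) = 3t³ - t² + 4t + 1: f₀=-35, f₁=-19.396501, f₂=-9.355685, f₃=-3.460641, f₄=-0.294461, f₅=1.559767, f₆=3.518950, f₇=7.
(h/2)·[f₀ + 2f₁ + 2f₂ + 2f₃ + 2f₄ + 2f₅ + 2f₆ + f₇] = 0.214286·(-82.857143) = -17.7551.

-17.7551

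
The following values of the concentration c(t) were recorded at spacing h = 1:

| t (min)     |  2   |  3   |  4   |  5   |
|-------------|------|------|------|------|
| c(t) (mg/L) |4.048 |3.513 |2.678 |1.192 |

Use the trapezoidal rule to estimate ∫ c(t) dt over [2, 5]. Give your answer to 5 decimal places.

h = 1, n = 3.
(h/2)·[y₀ + 2y₁ + 2y₂ + y₃] = 0.5·(17.622) = 8.81100.

8.81100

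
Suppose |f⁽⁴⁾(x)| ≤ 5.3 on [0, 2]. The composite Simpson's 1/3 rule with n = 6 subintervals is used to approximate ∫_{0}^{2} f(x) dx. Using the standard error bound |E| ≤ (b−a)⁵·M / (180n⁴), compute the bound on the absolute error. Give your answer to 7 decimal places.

0.0007270

|E| ≤ (2)⁵·5.3 / (180·6⁴) = 169.6/233280 = 0.0007270.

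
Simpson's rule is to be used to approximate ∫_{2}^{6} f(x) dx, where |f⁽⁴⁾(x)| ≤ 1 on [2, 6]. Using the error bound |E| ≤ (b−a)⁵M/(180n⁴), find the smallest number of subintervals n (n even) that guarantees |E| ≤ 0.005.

6

Need 1024/(180n⁴) ≤ 0.005.
n⁴ ≥ 1024/(180·0.005) = 1137.78 ⇒ n ≥ 5.8078, so the smallest even n is 6. (n must be even for Simpson's rule.)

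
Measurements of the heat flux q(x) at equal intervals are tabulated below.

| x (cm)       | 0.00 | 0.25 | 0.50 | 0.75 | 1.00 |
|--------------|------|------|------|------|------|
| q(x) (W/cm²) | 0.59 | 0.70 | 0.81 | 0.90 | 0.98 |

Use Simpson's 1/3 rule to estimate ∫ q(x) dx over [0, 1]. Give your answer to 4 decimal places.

0.7992

h = 0.25, n = 4.
(h/3)·[y₀ + 4y₁ + 2y₂ + 4y₃ + y₄] = 0.083333·(9.59) = 0.7992.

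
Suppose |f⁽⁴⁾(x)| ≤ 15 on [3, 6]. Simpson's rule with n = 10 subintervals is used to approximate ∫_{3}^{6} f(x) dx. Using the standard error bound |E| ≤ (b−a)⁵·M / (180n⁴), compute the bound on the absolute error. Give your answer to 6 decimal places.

|E| ≤ (3)⁵·15 / (180·10⁴) = 3645/1800000 = 0.002025.

0.002025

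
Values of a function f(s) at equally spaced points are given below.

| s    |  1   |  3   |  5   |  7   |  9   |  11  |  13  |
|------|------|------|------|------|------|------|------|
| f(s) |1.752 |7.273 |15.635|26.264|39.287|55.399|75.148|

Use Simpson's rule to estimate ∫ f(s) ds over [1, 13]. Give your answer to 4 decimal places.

h = 2, n = 6.
(h/3)·[y₀ + 4y₁ + 2y₂ + 4y₃ + 2y₄ + 4y₅ + y₆] = 0.666667·(542.488) = 361.6587.

361.6587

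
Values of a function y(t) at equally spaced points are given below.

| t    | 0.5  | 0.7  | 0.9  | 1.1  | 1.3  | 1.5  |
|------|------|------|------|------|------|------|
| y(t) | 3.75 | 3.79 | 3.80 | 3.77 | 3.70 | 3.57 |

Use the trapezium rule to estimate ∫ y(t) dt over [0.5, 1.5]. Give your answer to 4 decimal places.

3.7440

h = 0.2, n = 5.
(h/2)·[y₀ + 2y₁ + 2y₂ + 2y₃ + 2y₄ + y₅] = 0.1·(37.44) = 3.7440.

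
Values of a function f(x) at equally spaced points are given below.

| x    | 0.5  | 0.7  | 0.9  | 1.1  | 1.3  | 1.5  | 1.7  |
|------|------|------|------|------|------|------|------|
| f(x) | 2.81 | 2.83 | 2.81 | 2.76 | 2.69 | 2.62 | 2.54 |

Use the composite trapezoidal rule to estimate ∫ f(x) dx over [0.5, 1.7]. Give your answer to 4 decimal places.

3.2770

h = 0.2, n = 6.
(h/2)·[y₀ + 2y₁ + 2y₂ + 2y₃ + 2y₄ + 2y₅ + y₆] = 0.1·(32.77) = 3.2770.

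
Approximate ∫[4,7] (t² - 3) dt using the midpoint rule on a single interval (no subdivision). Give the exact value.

M = (b−a)·f(5.5) = 3·(27.25) = 81.75.

81.75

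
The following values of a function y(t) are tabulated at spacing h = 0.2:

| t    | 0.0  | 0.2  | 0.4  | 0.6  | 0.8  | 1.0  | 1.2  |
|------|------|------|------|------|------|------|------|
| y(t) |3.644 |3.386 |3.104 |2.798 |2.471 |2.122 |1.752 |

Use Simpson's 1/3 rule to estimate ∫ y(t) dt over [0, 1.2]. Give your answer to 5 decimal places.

h = 0.2, n = 6.
(h/3)·[y₀ + 4y₁ + 2y₂ + 4y₃ + 2y₄ + 4y₅ + y₆] = 0.066667·(49.770) = 3.31800.

3.31800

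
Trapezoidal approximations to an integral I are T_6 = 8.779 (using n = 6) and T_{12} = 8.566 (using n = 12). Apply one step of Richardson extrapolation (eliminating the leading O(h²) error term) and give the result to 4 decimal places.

R = (4·T_{12} − T_6) / 3 = (4·8.566 − 8.779)/3 = (25.485)/3 = 8.4950.

8.4950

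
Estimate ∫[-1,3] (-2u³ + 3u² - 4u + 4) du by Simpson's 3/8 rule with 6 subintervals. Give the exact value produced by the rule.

h = (3 − (-1))/6 = 0.666667.
Nodes u₀,…,u₆ = -1, -0.333333, 0.333333, 1, 1.666667, 2.333333, 3.
f(u) = -2u³ + 3u² - 4u + 4: f₀=13, f₁=5.740741, f₂=2.925926, f₃=1, f₄=-3.592593, f₅=-14.407407, f₆=-35.
(3h/8)·[f₀ + 3f₁ + 3f₂ + 2f₃ + 3f₄ + 3f₅ + f₆] = 0.25·(-48) = -12.

-12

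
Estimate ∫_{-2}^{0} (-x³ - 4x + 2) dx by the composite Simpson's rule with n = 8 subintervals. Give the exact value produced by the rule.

h = (0 − (-2))/8 = 0.25.
Nodes x₀,…,x₈ = -2, -1.75, -1.5, -1.25, -1, -0.75, -0.5, -0.25, 0.
f(x) = -x³ - 4x + 2: f₀=18, f₁=14.359375, f₂=11.375, f₃=8.953125, f₄=7, f₅=5.421875, f₆=4.125, f₇=3.015625, f₈=2.
(h/3)·[f₀ + 4f₁ + 2f₂ + 4f₃ + 2f₄ + 4f₅ + 2f₆ + 4f₇ + f₈] = 0.083333·(192) = 16.

16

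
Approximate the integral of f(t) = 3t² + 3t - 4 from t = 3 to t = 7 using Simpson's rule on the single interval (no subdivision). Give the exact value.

S = (b−a)/6 · [f(3) + 4f(5) + f(7)] = 0.666667·[32 + 4·86 + 164] = 360.

360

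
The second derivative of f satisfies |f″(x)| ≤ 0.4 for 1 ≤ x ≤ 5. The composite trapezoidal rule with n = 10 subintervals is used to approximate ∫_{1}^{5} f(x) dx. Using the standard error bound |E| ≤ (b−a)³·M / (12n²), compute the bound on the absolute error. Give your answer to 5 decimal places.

0.02133

|E| ≤ (4)³·0.4 / (12·10²) = 25.6/1200 = 0.02133.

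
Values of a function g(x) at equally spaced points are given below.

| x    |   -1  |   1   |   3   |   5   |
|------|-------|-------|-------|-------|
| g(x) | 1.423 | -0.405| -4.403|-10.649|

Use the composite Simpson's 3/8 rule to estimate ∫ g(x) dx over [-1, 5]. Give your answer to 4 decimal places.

h = 2, n = 3.
(3h/8)·[y₀ + 3y₁ + 3y₂ + y₃] = 0.75·(-23.650) = -17.7375.

-17.7375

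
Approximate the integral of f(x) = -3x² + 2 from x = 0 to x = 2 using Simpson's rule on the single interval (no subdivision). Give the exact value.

S = (b−a)/6 · [f(0) + 4f(1) + f(2)] = 0.333333·[2 + 4·(-1) + (-10)] = -4.

-4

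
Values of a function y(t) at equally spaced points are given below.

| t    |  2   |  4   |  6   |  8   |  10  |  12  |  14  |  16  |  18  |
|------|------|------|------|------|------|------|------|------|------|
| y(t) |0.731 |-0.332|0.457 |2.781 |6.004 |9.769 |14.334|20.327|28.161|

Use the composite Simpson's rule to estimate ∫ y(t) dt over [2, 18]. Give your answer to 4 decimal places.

133.7747

h = 2, n = 8.
(h/3)·[y₀ + 4y₁ + 2y₂ + 4y₃ + 2y₄ + 4y₅ + 2y₆ + 4y₇ + y₈] = 0.666667·(200.662) = 133.7747.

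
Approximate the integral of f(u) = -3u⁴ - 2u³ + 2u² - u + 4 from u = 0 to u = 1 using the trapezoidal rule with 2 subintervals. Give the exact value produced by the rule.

h = (1 − 0)/2 = 0.5.
Nodes u₀,…,u₂ = 0, 0.5, 1.
f(u) = -3u⁴ - 2u³ + 2u² - u + 4: f₀=4, f₁=3.5625, f₂=0.
(h/2)·[f₀ + 2f₁ + f₂] = 0.25·(11.125) = 2.78125.

2.78125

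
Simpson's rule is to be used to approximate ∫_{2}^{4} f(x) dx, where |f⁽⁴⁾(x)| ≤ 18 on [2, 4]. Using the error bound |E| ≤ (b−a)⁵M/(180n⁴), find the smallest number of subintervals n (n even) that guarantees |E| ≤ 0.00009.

Need 576/(180n⁴) ≤ 0.00009.
n⁴ ≥ 576/(180·0.00009) = 35555.6 ⇒ n ≥ 13.7318, so the smallest even n is 14. (n must be even for Simpson's rule.)

14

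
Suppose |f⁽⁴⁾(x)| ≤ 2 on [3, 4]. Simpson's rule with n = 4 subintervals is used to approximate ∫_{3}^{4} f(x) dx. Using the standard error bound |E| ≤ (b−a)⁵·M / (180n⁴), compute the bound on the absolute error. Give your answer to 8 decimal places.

|E| ≤ (1)⁵·2 / (180·4⁴) = 2/46080 = 0.00004340.

0.00004340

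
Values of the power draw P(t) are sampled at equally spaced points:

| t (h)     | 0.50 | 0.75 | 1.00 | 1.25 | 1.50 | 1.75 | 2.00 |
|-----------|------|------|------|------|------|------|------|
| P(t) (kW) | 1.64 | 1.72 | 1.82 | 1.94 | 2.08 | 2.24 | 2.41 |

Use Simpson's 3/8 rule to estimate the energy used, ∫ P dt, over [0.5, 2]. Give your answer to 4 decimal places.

2.9541

h = 0.25, n = 6.
(3h/8)·[y₀ + 3y₁ + 3y₂ + 2y₃ + 3y₄ + 3y₅ + y₆] = 0.09375·(31.51) = 2.9541.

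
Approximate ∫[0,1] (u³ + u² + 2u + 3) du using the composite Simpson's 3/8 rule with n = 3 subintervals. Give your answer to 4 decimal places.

h = (1 − 0)/3 = 0.333333.
Nodes u₀,…,u₃ = 0, 0.333333, 0.666667, 1.
f(u) = u³ + u² + 2u + 3: f₀=3, f₁=3.814815, f₂=5.074074, f₃=7.
(3h/8)·[f₀ + 3f₁ + 3f₂ + f₃] = 0.125·(36.666667) = 4.5833.

4.5833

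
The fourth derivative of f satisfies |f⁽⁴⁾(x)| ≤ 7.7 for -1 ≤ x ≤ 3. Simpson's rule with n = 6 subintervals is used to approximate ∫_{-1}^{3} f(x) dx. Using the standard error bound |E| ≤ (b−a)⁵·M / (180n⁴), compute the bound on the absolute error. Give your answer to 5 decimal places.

|E| ≤ (4)⁵·7.7 / (180·6⁴) = 7884.8/233280 = 0.03380.

0.03380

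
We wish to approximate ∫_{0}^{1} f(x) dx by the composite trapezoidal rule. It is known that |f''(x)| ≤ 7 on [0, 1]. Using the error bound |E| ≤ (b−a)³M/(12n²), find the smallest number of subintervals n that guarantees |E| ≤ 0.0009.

Need 7/(12n²) ≤ 0.0009.
n² ≥ 7/(12·0.0009) = 648.148 ⇒ n ≥ 25.4588, so the smallest n is 26.

26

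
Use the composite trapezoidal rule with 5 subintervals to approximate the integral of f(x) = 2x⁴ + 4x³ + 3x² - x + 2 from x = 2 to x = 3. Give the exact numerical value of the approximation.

h = (3 − 2)/5 = 0.2.
Nodes x₀,…,x₅ = 2, 2.2, 2.4, 2.6, 2.8, 3.
f(x) = 2x⁴ + 4x³ + 3x² - x + 2: f₀=76, f₁=103.7632, f₂=138.5312, f₃=181.3792, f₄=233.4592, f₅=296.
(h/2)·[f₀ + 2f₁ + 2f₂ + 2f₃ + 2f₄ + f₅] = 0.1·(1686.2656) = 168.62656.

168.62656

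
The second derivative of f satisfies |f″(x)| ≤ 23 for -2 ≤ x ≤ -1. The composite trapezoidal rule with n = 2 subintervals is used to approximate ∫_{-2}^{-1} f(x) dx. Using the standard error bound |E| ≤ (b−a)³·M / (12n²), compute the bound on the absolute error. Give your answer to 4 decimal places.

0.4792

|E| ≤ (1)³·23 / (12·2²) = 23/48 = 0.4792.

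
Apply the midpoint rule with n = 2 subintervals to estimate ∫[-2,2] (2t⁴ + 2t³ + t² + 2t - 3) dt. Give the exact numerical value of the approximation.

h = (2 − (-2))/2 = 2.
Midpoints m₁,…,m₂ = -1, 1.
f(m₁)=-4, f(m₂)=4.
h·[f(m₁) + f(m₂)] = 2·(0) = 0.

0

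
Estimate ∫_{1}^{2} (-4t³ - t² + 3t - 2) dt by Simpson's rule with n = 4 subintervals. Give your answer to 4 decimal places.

-14.8333

h = (2 − 1)/4 = 0.25.
Nodes t₀,…,t₄ = 1, 1.25, 1.5, 1.75, 2.
f(t) = -4t³ - t² + 3t - 2: f₀=-4, f₁=-7.625, f₂=-13.25, f₃=-21.25, f₄=-32.
(h/3)·[f₀ + 4f₁ + 2f₂ + 4f₃ + f₄] = 0.083333·(-178) = -14.8333.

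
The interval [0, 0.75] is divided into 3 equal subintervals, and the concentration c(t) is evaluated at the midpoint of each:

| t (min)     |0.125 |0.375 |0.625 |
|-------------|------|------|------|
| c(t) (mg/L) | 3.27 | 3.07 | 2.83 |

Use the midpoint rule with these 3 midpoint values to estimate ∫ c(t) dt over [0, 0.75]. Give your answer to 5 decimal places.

h = 0.25, n = 3.
h·[y(m₁) + y(m₂) + y(m₃)] = 0.25·(9.17) = 2.29250.

2.29250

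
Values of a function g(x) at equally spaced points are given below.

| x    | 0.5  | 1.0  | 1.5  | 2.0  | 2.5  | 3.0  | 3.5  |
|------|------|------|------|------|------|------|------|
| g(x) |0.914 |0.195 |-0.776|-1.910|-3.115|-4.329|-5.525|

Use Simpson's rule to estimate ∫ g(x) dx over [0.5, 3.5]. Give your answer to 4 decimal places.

-6.0948

h = 0.5, n = 6.
(h/3)·[y₀ + 4y₁ + 2y₂ + 4y₃ + 2y₄ + 4y₅ + y₆] = 0.166667·(-36.569) = -6.0948.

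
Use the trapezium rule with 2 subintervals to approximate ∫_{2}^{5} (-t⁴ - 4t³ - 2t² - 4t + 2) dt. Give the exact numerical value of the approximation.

h = (5 − 2)/2 = 1.5.
Nodes t₀,…,t₂ = 2, 3.5, 5.
f(t) = -t⁴ - 4t³ - 2t² - 4t + 2: f₀=-62, f₁=-358.0625, f₂=-1193.
(h/2)·[f₀ + 2f₁ + f₂] = 0.75·(-1971.125) = -1478.34375.

-1478.34375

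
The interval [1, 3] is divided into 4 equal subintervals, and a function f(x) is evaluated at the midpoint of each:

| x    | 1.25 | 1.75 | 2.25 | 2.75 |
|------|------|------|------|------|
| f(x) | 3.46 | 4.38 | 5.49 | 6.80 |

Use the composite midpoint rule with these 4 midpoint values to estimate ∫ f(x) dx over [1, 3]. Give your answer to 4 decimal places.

10.0650

h = 0.5, n = 4.
h·[y(m₁) + y(m₂) + y(m₃) + y(m₄)] = 0.5·(20.13) = 10.0650.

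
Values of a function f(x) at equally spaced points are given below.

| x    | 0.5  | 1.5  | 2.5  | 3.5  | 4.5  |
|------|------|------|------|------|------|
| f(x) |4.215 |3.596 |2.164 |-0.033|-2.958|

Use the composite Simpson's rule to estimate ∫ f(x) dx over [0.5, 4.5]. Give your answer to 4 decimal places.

h = 1, n = 4.
(h/3)·[y₀ + 4y₁ + 2y₂ + 4y₃ + y₄] = 0.333333·(19.837) = 6.6123.

6.6123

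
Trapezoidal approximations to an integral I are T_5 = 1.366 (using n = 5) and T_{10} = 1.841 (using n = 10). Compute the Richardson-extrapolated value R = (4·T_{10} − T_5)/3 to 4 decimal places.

R = (4·T_{10} − T_5) / 3 = (4·1.841 − 1.366)/3 = (5.998)/3 = 1.9993.

1.9993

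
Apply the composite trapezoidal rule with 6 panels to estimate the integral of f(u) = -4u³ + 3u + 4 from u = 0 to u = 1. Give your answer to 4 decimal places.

h = (1 − 0)/6 = 0.166667.
Nodes u₀,…,u₆ = 0, 0.166667, 0.333333, 0.5, 0.666667, 0.833333, 1.
f(u) = -4u³ + 3u + 4: f₀=4, f₁=4.481481, f₂=4.851852, f₃=5, f₄=4.814815, f₅=4.185185, f₆=3.
(h/2)·[f₀ + 2f₁ + 2f₂ + 2f₃ + 2f₄ + 2f₅ + f₆] = 0.083333·(53.666667) = 4.4722.

4.4722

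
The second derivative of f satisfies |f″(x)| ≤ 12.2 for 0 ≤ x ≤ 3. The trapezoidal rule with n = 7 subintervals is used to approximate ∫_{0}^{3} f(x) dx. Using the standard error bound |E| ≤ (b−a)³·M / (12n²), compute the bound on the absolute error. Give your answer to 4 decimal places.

0.5602

|E| ≤ (3)³·12.2 / (12·7²) = 329.4/588 = 0.5602.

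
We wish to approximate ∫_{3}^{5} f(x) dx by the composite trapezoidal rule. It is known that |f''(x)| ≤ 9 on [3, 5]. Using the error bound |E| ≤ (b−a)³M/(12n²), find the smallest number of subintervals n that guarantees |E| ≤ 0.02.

Need 72/(12n²) ≤ 0.02.
n² ≥ 72/(12·0.02) = 300 ⇒ n ≥ 17.3205, so the smallest n is 18.

18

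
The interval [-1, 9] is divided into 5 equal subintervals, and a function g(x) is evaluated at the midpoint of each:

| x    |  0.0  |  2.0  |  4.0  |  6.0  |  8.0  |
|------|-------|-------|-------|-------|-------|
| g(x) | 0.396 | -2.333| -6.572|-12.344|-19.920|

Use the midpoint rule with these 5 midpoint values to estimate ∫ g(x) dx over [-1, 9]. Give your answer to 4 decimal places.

h = 2, n = 5.
h·[y(m₁) + y(m₂) + y(m₃) + y(m₄) + y(m₅)] = 2·(-40.773) = -81.5460.

-81.5460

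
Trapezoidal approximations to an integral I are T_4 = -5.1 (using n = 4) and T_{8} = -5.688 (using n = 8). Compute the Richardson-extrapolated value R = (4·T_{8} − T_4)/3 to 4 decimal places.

R = (4·T_{8} − T_4) / 3 = (4·(-5.688) − (-5.1))/3 = (-17.652)/3 = -5.8840.

-5.8840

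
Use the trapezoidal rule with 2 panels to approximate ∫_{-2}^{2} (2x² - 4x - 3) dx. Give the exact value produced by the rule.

h = (2 − (-2))/2 = 2.
Nodes x₀,…,x₂ = -2, 0, 2.
f(x) = 2x² - 4x - 3: f₀=13, f₁=-3, f₂=-3.
(h/2)·[f₀ + 2f₁ + f₂] = 1·(4) = 4.

4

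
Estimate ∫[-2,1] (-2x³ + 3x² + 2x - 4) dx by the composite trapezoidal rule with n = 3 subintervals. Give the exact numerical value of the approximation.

4.5

h = (1 − (-2))/3 = 1.
Nodes x₀,…,x₃ = -2, -1, 0, 1.
f(x) = -2x³ + 3x² + 2x - 4: f₀=20, f₁=-1, f₂=-4, f₃=-1.
(h/2)·[f₀ + 2f₁ + 2f₂ + f₃] = 0.5·(9) = 4.5.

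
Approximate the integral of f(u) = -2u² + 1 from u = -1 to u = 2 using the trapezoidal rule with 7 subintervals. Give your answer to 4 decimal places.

-3.1837

h = (2 − (-1))/7 = 0.428571.
Nodes u₀,…,u₇ = -1, -0.571429, -0.142857, 0.285714, 0.714286, 1.142857, 1.571429, 2.
f(u) = -2u² + 1: f₀=-1, f₁=0.346939, f₂=0.959184, f₃=0.836735, f₄=-0.020408, f₅=-1.612245, f₆=-3.938776, f₇=-7.
(h/2)·[f₀ + 2f₁ + 2f₂ + 2f₃ + 2f₄ + 2f₅ + 2f₆ + f₇] = 0.214286·(-14.857143) = -3.1837.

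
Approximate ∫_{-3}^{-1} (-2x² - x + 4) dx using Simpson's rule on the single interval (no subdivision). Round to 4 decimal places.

S = (b−a)/6 · [f(-3) + 4f(-2) + f(-1)] = 0.333333·[(-11) + 4·(-2) + 3] = -5.3333.

-5.3333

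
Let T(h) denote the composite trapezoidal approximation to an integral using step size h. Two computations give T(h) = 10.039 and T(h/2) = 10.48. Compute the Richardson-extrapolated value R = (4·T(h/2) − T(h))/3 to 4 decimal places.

10.6270

R = (4·T(h/2) − T(h)) / 3 = (4·10.48 − 10.039)/3 = (31.881)/3 = 10.6270.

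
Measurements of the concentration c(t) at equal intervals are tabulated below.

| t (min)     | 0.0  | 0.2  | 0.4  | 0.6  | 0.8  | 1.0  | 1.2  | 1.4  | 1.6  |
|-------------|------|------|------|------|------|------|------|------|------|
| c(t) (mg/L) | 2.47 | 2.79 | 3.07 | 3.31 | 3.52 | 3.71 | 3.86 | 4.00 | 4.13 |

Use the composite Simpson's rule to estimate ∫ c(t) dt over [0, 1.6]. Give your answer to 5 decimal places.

h = 0.2, n = 8.
(h/3)·[y₀ + 4y₁ + 2y₂ + 4y₃ + 2y₄ + 4y₅ + 2y₆ + 4y₇ + y₈] = 0.066667·(82.74) = 5.51600.

5.51600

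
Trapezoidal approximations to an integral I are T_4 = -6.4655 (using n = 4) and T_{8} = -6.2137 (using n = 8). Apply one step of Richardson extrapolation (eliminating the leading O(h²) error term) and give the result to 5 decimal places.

R = (4·T_{8} − T_4) / 3 = (4·(-6.2137) − (-6.4655))/3 = (-18.3893)/3 = -6.12977.

-6.12977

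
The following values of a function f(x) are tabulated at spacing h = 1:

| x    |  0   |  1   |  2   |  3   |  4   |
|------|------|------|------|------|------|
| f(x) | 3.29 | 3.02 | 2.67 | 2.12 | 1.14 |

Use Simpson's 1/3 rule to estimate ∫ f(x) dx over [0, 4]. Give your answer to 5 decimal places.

10.11000

h = 1, n = 4.
(h/3)·[y₀ + 4y₁ + 2y₂ + 4y₃ + y₄] = 0.333333·(30.33) = 10.11000.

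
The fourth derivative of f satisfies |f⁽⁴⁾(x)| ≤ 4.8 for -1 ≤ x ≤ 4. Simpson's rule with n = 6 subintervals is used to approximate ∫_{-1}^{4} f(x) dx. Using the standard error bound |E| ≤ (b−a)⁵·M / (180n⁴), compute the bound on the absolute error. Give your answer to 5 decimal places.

0.06430

|E| ≤ (5)⁵·4.8 / (180·6⁴) = 15000/233280 = 0.06430.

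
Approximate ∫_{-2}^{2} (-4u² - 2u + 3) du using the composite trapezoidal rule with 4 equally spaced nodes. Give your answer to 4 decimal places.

h = (2 − (-2))/3 = 1.333333.
Nodes u₀,…,u₃ = -2, -0.666667, 0.666667, 2.
f(u) = -4u² - 2u + 3: f₀=-9, f₁=2.555556, f₂=-0.111111, f₃=-17.
(h/2)·[f₀ + 2f₁ + 2f₂ + f₃] = 0.666667·(-21.111111) = -14.0741.

-14.0741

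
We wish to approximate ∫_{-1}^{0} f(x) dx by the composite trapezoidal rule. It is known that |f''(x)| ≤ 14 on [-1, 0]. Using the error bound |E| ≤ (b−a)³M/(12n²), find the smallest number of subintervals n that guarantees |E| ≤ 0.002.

Need 14/(12n²) ≤ 0.002.
n² ≥ 14/(12·0.002) = 583.333 ⇒ n ≥ 24.1523, so the smallest n is 25.

25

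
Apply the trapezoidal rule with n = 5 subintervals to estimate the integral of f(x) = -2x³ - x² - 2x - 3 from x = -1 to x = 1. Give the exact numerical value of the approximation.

h = (1 − (-1))/5 = 0.4.
Nodes x₀,…,x₅ = -1, -0.6, -0.2, 0.2, 0.6, 1.
f(x) = -2x³ - x² - 2x - 3: f₀=0, f₁=-1.728, f₂=-2.624, f₃=-3.456, f₄=-4.992, f₅=-8.
(h/2)·[f₀ + 2f₁ + 2f₂ + 2f₃ + 2f₄ + f₅] = 0.2·(-33.6) = -6.72.

-6.72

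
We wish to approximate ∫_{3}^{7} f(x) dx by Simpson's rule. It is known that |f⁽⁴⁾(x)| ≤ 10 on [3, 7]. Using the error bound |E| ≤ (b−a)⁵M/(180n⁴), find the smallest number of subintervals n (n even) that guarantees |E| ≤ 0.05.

Need 10240/(180n⁴) ≤ 0.05.
n⁴ ≥ 10240/(180·0.05) = 1137.78 ⇒ n ≥ 5.8078, so the smallest even n is 6. (n must be even for Simpson's rule.)

6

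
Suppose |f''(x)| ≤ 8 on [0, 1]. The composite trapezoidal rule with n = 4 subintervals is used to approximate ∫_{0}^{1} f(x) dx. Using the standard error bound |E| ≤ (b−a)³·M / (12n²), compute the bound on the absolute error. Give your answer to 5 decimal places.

|E| ≤ (1)³·8 / (12·4²) = 8/192 = 0.04167.

0.04167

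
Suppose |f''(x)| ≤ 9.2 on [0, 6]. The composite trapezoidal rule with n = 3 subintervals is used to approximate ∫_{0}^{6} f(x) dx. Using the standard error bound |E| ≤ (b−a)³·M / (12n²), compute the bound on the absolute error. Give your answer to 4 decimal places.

|E| ≤ (6)³·9.2 / (12·3²) = 1987.2/108 = 18.4000.

18.4000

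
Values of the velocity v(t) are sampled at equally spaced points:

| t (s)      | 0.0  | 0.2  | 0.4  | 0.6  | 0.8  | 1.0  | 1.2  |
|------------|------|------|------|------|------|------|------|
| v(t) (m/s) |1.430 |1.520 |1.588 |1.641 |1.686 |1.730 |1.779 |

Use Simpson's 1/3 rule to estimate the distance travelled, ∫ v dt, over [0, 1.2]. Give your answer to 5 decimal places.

1.95473

h = 0.2, n = 6.
(h/3)·[y₀ + 4y₁ + 2y₂ + 4y₃ + 2y₄ + 4y₅ + y₆] = 0.066667·(29.321) = 1.95473.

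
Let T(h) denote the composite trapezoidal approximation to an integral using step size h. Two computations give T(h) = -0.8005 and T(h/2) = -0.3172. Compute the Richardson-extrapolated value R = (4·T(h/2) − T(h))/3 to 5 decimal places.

-0.15610

R = (4·T(h/2) − T(h)) / 3 = (4·(-0.3172) − (-0.8005))/3 = (-0.4683)/3 = -0.15610.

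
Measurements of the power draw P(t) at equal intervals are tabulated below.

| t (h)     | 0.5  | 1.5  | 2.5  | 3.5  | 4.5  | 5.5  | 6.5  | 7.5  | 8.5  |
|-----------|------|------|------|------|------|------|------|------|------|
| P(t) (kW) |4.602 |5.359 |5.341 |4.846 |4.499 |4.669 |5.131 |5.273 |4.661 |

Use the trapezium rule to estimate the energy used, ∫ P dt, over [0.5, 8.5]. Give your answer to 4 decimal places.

h = 1, n = 8.
(h/2)·[y₀ + 2y₁ + 2y₂ + 2y₃ + 2y₄ + 2y₅ + 2y₆ + 2y₇ + y₈] = 0.5·(79.499) = 39.7495.

39.7495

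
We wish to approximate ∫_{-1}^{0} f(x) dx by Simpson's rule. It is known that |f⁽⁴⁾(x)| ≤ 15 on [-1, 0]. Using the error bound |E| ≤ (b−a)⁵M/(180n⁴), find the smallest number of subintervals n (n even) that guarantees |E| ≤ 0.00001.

Need 15/(180n⁴) ≤ 0.00001.
n⁴ ≥ 15/(180·0.00001) = 8333.33 ⇒ n ≥ 9.5544, so the smallest even n is 10. (n must be even for Simpson's rule.)

10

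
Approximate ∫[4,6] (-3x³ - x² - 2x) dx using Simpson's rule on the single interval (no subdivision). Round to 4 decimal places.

S = (b−a)/6 · [f(4) + 4f(5) + f(6)] = 0.333333·[(-216) + 4·(-410) + (-696)] = -850.6667.

-850.6667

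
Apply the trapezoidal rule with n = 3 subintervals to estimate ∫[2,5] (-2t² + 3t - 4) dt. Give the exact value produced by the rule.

-59.5

h = (5 − 2)/3 = 1.
Nodes t₀,…,t₃ = 2, 3, 4, 5.
f(t) = -2t² + 3t - 4: f₀=-6, f₁=-13, f₂=-24, f₃=-39.
(h/2)·[f₀ + 2f₁ + 2f₂ + f₃] = 0.5·(-119) = -59.5.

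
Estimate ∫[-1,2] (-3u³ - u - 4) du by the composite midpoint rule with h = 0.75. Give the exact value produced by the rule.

-24.1171875

h = (2 − (-1))/4 = 0.75.
Midpoints m₁,…,m₄ = -0.625, 0.125, 0.875, 1.625.
f(m₁)=-2.642578125, f(m₂)=-4.130859375, f(m₃)=-6.884765625, f(m₄)=-18.498046875.
h·[f(m₁) + f(m₂) + f(m₃) + f(m₄)] = 0.75·(-32.15625) = -24.1171875.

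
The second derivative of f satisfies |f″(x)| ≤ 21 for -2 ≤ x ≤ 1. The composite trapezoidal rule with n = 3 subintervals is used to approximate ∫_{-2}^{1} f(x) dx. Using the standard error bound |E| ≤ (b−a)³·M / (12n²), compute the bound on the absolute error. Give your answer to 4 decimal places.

5.2500

|E| ≤ (3)³·21 / (12·3²) = 567/108 = 5.2500.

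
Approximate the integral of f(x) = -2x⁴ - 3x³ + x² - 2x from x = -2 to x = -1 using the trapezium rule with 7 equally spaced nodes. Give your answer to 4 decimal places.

4.1209

h = (-1 − (-2))/6 = 0.166667.
Nodes x₀,…,x₆ = -2, -1.833333, -1.666667, -1.5, -1.333333, -1.166667, -1.
f(x) = -2x⁴ - 3x³ + x² - 2x: f₀=0, f₁=2.919753, f₂=4.567901, f₃=5.25, f₄=5.234568, f₅=4.753086, f₆=4.
(h/2)·[f₀ + 2f₁ + 2f₂ + 2f₃ + 2f₄ + 2f₅ + f₆] = 0.083333·(49.450617) = 4.1209.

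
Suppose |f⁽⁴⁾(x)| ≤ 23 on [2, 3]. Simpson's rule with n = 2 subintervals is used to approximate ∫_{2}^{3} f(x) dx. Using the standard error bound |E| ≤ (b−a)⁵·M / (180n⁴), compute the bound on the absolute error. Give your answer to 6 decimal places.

|E| ≤ (1)⁵·23 / (180·2⁴) = 23/2880 = 0.007986.

0.007986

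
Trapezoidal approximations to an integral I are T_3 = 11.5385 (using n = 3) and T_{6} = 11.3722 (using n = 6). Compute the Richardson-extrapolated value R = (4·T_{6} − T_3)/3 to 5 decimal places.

11.31677

R = (4·T_{6} − T_3) / 3 = (4·11.3722 − 11.5385)/3 = (33.9503)/3 = 11.31677.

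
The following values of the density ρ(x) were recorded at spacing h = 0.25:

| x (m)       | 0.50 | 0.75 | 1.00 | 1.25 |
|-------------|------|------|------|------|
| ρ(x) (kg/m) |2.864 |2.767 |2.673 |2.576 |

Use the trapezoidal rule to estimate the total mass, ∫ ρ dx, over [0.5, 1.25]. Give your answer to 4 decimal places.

2.0400

h = 0.25, n = 3.
(h/2)·[y₀ + 2y₁ + 2y₂ + y₃] = 0.125·(16.320) = 2.0400.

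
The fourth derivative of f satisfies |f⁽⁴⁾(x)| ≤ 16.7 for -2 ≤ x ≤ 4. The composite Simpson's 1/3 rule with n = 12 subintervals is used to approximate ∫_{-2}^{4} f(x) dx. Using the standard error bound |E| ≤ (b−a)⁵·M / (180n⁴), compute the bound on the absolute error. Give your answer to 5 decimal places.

0.03479

|E| ≤ (6)⁵·16.7 / (180·12⁴) = 129859.2/3732480 = 0.03479.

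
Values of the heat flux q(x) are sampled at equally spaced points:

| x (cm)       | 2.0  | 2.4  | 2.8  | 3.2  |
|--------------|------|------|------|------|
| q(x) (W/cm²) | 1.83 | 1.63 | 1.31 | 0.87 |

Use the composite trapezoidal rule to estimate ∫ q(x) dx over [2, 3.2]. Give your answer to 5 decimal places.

h = 0.4, n = 3.
(h/2)·[y₀ + 2y₁ + 2y₂ + y₃] = 0.2·(8.58) = 1.71600.

1.71600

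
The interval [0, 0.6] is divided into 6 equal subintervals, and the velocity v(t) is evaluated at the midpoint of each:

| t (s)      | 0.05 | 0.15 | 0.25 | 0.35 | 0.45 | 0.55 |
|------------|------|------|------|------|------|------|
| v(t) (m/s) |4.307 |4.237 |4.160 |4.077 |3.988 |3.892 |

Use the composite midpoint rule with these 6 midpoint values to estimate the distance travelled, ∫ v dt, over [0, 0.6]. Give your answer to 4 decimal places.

2.4661

h = 0.1, n = 6.
h·[y(m₁) + y(m₂) + y(m₃) + y(m₄) + y(m₅) + y(m₆)] = 0.1·(24.661) = 2.4661.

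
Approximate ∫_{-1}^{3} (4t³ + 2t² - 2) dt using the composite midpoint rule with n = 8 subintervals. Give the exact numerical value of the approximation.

89.5

h = (3 − (-1))/8 = 0.5.
Midpoints m₁,…,m₈ = -0.75, -0.25, 0.25, 0.75, 1.25, 1.75, 2.25, 2.75.
f(m₁)=-2.5625, f(m₂)=-1.9375, f(m₃)=-1.8125, f(m₄)=0.8125, f(m₅)=8.9375, f(m₆)=25.5625, f(m₇)=53.6875, f(m₈)=96.3125.
h·[f(m₁) + f(m₂) + f(m₃) + f(m₄) + f(m₅) + f(m₆) + f(m₇) + f(m₈)] = 0.5·(179) = 89.5.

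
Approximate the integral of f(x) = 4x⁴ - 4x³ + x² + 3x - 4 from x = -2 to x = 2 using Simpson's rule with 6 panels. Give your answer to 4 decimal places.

h = (2 − (-2))/6 = 0.666667.
Nodes x₀,…,x₆ = -2, -1.333333, -0.666667, 0, 0.666667, 1.333333, 2.
f(x) = 4x⁴ - 4x³ + x² + 3x - 4: f₀=90, f₁=15.901235, f₂=-3.580247, f₃=-4, f₄=-1.950617, f₅=4.938272, f₆=38.
(h/3)·[f₀ + 4f₁ + 2f₂ + 4f₃ + 2f₄ + 4f₅ + f₆] = 0.222222·(184.296296) = 40.9547.

40.9547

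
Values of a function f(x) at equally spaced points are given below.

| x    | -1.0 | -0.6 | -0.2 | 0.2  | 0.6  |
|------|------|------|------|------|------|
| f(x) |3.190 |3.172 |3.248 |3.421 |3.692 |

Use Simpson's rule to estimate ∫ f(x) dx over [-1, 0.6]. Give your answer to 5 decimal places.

h = 0.4, n = 4.
(h/3)·[y₀ + 4y₁ + 2y₂ + 4y₃ + y₄] = 0.133333·(39.750) = 5.30000.

5.30000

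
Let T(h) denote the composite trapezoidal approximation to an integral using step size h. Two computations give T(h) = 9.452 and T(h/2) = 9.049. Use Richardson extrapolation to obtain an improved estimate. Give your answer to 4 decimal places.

R = (4·T(h/2) − T(h)) / 3 = (4·9.049 − 9.452)/3 = (26.744)/3 = 8.9147.

8.9147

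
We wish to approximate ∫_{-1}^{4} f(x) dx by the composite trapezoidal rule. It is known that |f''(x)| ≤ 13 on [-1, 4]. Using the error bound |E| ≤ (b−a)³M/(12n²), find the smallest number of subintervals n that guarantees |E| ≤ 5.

6

Need 1625/(12n²) ≤ 5.
n² ≥ 1625/(12·5) = 27.0833 ⇒ n ≥ 5.2042, so the smallest n is 6.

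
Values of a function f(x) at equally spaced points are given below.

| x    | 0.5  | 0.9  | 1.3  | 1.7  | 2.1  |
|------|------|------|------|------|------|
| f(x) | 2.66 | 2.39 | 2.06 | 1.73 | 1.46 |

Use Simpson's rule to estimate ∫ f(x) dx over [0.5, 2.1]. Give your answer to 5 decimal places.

h = 0.4, n = 4.
(h/3)·[y₀ + 4y₁ + 2y₂ + 4y₃ + y₄] = 0.133333·(24.72) = 3.29600.

3.29600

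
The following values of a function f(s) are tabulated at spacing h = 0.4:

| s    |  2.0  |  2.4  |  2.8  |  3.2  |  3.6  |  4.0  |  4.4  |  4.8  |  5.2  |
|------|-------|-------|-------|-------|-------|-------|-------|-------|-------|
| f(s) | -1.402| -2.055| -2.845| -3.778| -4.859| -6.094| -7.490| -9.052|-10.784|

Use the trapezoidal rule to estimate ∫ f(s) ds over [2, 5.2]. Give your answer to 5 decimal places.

-16.90640

h = 0.4, n = 8.
(h/2)·[y₀ + 2y₁ + 2y₂ + 2y₃ + 2y₄ + 2y₅ + 2y₆ + 2y₇ + y₈] = 0.2·(-84.532) = -16.90640.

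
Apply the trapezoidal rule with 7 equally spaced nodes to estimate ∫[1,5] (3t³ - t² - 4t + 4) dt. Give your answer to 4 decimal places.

h = (5 − 1)/6 = 0.666667.
Nodes t₀,…,t₆ = 1, 1.666667, 2.333333, 3, 3.666667, 4.333333, 5.
f(t) = 3t³ - t² - 4t + 4: f₀=2, f₁=8.444444, f₂=27.333333, f₃=64, f₄=123.777778, f₅=212, f₆=334.
(h/2)·[f₀ + 2f₁ + 2f₂ + 2f₃ + 2f₄ + 2f₅ + f₆] = 0.333333·(1207.111111) = 402.3704.

402.3704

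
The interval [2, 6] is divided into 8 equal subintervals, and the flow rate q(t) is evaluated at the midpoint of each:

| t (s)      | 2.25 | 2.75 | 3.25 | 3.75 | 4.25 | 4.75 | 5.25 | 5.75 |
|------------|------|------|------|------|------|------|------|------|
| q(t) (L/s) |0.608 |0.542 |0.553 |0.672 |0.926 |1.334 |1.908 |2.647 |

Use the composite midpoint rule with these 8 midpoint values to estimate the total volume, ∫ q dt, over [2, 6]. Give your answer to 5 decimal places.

4.59500

h = 0.5, n = 8.
h·[y(m₁) + y(m₂) + y(m₃) + y(m₄) + y(m₅) + y(m₆) + y(m₇) + y(m₈)] = 0.5·(9.190) = 4.59500.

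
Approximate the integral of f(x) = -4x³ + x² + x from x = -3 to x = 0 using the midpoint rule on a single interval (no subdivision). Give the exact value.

M = (b−a)·f(-1.5) = 3·(14.25) = 42.75.

42.75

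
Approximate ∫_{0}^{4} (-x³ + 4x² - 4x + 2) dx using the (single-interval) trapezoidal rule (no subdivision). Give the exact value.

T = (b−a)/2 · [f(0) + f(4)] = 2·[2 + (-14)] = -24.

-24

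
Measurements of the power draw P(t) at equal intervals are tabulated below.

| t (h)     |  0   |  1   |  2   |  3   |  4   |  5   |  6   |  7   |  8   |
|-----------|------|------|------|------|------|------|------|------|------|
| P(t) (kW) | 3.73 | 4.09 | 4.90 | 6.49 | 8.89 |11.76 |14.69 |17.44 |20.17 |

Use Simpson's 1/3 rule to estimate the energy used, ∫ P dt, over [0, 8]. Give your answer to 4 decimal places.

h = 1, n = 8.
(h/3)·[y₀ + 4y₁ + 2y₂ + 4y₃ + 2y₄ + 4y₅ + 2y₆ + 4y₇ + y₈] = 0.333333·(239.98) = 79.9933.

79.9933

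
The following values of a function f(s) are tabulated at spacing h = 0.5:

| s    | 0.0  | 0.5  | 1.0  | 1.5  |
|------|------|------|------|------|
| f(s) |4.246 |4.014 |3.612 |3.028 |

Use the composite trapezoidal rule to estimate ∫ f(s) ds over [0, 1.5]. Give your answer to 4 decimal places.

h = 0.5, n = 3.
(h/2)·[y₀ + 2y₁ + 2y₂ + y₃] = 0.25·(22.526) = 5.6315.

5.6315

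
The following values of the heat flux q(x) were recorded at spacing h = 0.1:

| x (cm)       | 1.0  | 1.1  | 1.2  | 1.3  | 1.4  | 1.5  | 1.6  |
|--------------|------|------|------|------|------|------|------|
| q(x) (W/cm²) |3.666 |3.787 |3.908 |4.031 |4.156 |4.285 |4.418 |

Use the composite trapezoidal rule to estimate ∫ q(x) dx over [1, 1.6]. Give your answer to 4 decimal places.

h = 0.1, n = 6.
(h/2)·[y₀ + 2y₁ + 2y₂ + 2y₃ + 2y₄ + 2y₅ + y₆] = 0.05·(48.418) = 2.4209.

2.4209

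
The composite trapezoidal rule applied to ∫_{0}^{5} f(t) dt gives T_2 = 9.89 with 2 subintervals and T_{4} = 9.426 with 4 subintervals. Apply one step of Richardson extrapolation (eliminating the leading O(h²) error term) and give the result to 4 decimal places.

9.2713

R = (4·T_{4} − T_2) / 3 = (4·9.426 − 9.89)/3 = (27.814)/3 = 9.2713.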